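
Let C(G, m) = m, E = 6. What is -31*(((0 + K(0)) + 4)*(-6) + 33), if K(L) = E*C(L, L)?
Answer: -279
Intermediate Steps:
K(L) = 6*L
-31*(((0 + K(0)) + 4)*(-6) + 33) = -31*(((0 + 6*0) + 4)*(-6) + 33) = -31*(((0 + 0) + 4)*(-6) + 33) = -31*((0 + 4)*(-6) + 33) = -31*(4*(-6) + 33) = -31*(-24 + 33) = -31*9 = -279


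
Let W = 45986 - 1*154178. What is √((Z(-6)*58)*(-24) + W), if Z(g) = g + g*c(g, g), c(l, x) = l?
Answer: 8*I*√2343 ≈ 387.24*I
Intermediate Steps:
W = -108192 (W = 45986 - 154178 = -108192)
Z(g) = g + g² (Z(g) = g + g*g = g + g²)
√((Z(-6)*58)*(-24) + W) = √((-6*(1 - 6)*58)*(-24) - 108192) = √((-6*(-5)*58)*(-24) - 108192) = √((30*58)*(-24) - 108192) = √(1740*(-24) - 108192) = √(-41760 - 108192) = √(-149952) = 8*I*√2343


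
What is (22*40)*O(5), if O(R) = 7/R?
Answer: 1232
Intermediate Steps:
(22*40)*O(5) = (22*40)*(7/5) = 880*(7*(1/5)) = 880*(7/5) = 1232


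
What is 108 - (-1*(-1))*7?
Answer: 101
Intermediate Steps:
108 - (-1*(-1))*7 = 108 - 7 = 101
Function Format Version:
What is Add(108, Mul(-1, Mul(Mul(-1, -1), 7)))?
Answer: 101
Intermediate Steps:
Add(108, Mul(-1, Mul(Mul(-1, -1), 7))) = Add(108, Mul(-1, Mul(1, 7))) = Add(108, Mul(-1, 7)) = Add(108, -7) = 101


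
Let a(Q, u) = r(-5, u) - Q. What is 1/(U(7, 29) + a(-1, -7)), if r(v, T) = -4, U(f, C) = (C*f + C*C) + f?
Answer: 1/1048 ≈ 0.00095420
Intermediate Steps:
U(f, C) = f + C² + C*f (U(f, C) = (C*f + C²) + f = (C² + C*f) + f = f + C² + C*f)
a(Q, u) = -4 - Q
1/(U(7, 29) + a(-1, -7)) = 1/((7 + 29² + 29*7) + (-4 - 1*(-1))) = 1/((7 + 841 + 203) + (-4 + 1)) = 1/(1051 - 3) = 1/1048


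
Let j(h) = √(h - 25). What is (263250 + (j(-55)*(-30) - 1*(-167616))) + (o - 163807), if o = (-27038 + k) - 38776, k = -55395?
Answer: 145850 - 120*I*√5 ≈ 1.4585e+5 - 268.33*I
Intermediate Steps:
j(h) = √(-25 + h)
o = -121209 (o = (-27038 - 55395) - 38776 = -82433 - 38776 = -121209)
(263250 + (j(-55)*(-30) - 1*(-167616))) + (o - 163807) = (263250 + (√(-25 - 55)*(-30) - 1*(-167616))) + (-121209 - 163807) = (263250 + (√(-80)*(-30) + 167616)) - 285016 = (263250 + ((4*I*√5)*(-30) + 167616)) - 285016 = (263250 + (-120*I*√5 + 167616)) - 285016 = (263250 + (167616 - 120*I*√5)) - 285016 = (430866 - 120*I*√5) - 285016 = 145850 - 120*I*√5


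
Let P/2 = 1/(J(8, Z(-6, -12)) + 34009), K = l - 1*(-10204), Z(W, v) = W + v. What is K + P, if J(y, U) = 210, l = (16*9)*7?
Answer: 383663430/34219 ≈ 11212.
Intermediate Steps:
l = 1008 (l = 144*7 = 1008)
K = 11212 (K = 1008 - 1*(-10204) = 1008 + 10204 = 11212)
P = 2/34219 (P = 2/(210 + 34009) = 2/34219 ≈ 5.8447e-5)
K + P = 11212 + 2/34219 = 383663430/34219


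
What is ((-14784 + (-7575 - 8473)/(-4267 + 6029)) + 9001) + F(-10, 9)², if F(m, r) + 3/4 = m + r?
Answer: -81602383/14096 ≈ -5789.0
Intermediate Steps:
F(m, r) = -¾ + m + r (F(m, r) = -¾ + (m + r) = -¾ + m + r)
((-14784 + (-7575 - 8473)/(-4267 + 6029)) + 9001) + F(-10, 9)² = ((-14784 + (-7575 - 8473)/(-4267 + 6029)) + 9001) + (-¾ - 10 + 9)² = ((-14784 - 16048/1762) + 9001) + (-7/4)² = ((-14784 - 16048*1/1762) + 9001) + 49/16 = ((-14784 - 8024/881) + 9001) + 49/16 = (-13032728/881 + 9001) + 49/16 = -5102847/881 + 49/16 = -81602383/14096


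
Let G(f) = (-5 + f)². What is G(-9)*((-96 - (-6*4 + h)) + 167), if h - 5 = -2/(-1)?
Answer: 17248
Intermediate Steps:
h = 7 (h = 5 - 2/(-1) = 5 - 2*(-1) = 5 + 2 = 7)
G(-9)*((-96 - (-6*4 + h)) + 167) = (-5 - 9)²*((-96 - (-6*4 + 7)) + 167) = (-14)²*((-96 - (-24 + 7)) + 167) = 196*((-96 - 1*(-17)) + 167) = 196*((-96 + 17) + 167) = 196*(-79 + 167) = 196*88 = 17248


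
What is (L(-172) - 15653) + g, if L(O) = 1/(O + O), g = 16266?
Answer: 210871/344 ≈ 613.00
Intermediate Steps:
L(O) = 1/(2*O)
(L(-172) - 15653) + g = ((½)/(-172) - 15653) + 16266 = ((½)*(-1/172) - 15653) + 16266 = (-1/344 - 15653) + 16266 = -5384633/344 + 16266 = 210871/344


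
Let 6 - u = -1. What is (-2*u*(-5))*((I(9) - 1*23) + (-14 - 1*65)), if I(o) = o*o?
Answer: -1470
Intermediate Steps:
u = 7 (u = 6 - 1*(-1) = 6 + 1 = 7)
I(o) = o²
(-2*u*(-5))*((I(9) - 1*23) + (-14 - 1*65)) = (-2*7*(-5))*((9² - 1*23) + (-14 - 1*65)) = (-14*(-5))*((81 - 23) + (-14 - 65)) = 70*(58 - 79) = 70*(-21) = -1470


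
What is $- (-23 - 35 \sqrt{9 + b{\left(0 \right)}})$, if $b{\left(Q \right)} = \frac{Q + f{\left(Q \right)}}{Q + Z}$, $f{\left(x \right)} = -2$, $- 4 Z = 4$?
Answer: $23 + 35 \sqrt{11} \approx 139.08$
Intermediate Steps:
$Z = -1$ ($Z = \left(- \frac{1}{4}\right) 4 = -1$)
$b{\left(Q \right)} = \frac{-2 + Q}{-1 + Q}$ ($b{\left(Q \right)} = \frac{Q - 2}{Q - 1} = \frac{-2 + Q}{-1 + Q}$)
$- (-23 - 35 \sqrt{9 + b{\left(0 \right)}}) = - (-23 - 35 \sqrt{9 + \frac{-2 + 0}{-1 + 0}}) = - (-23 - 35 \sqrt{9 + \frac{1}{-1} \left(-2\right)}) = - (-23 - 35 \sqrt{9 - -2}) = - (-23 - 35 \sqrt{9 + 2}) = - (-23 - 35 \sqrt{11}) = 23 + 35 \sqrt{11}$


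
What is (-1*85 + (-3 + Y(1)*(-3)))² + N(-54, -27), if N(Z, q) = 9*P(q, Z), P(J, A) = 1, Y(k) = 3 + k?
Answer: 10009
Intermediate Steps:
N(Z, q) = 9 (N(Z, q) = 9*1 = 9)
(-1*85 + (-3 + Y(1)*(-3)))² + N(-54, -27) = (-1*85 + (-3 + (3 + 1)*(-3)))² + 9 = (-85 + (-3 + 4*(-3)))² + 9 = (-85 + (-3 - 12))² + 9 = (-85 - 15)² + 9 = (-100)² + 9 = 10000 + 9 = 10009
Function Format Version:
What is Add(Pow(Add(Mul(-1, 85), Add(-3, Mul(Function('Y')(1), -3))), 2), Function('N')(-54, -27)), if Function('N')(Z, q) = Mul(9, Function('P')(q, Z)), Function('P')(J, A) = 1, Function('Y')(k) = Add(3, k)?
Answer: 10009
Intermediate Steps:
Function('N')(Z, q) = 9 (Function('N')(Z, q) = Mul(9, 1) = 9)
Add(Pow(Add(Mul(-1, 85), Add(-3, Mul(Function('Y')(1), -3))), 2), Function('N')(-54, -27)) = Add(Pow(Add(Mul(-1, 85), Add(-3, Mul(Add(3, 1), -3))), 2), 9) = Add(Pow(Add(-85, Add(-3, Mul(4, -3))), 2), 9) = Add(Pow(Add(-85, Add(-3, -12)), 2), 9) = Add(Pow(Add(-85, -15), 2), 9) = Add(Pow(-100, 2), 9) = Add(10000, 9) = 10009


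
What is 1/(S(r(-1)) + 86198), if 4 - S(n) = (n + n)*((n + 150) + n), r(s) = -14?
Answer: 1/89618 ≈ 1.1158e-5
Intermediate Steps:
S(n) = 4 - 2*n*(150 + 2*n) (S(n) = 4 - (n + n)*((n + 150) + n) = 4 - 2*n*((150 + n) + n) = 4 - 2*n*(150 + 2*n))
1/(S(r(-1)) + 86198) = 1/((4 - 300*(-14) - 4*(-14)²) + 86198) = 1/((4 + 4200 - 4*196) + 86198) = 1/((4 + 4200 - 784) + 86198) = 1/(3420 + 86198) = 1/89618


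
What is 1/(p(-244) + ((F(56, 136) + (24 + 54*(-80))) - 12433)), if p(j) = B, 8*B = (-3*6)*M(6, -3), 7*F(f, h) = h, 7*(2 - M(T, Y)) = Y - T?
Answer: -28/468075 ≈ -5.9819e-5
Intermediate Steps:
M(T, Y) = 2 - Y/7 + T/7 (M(T, Y) = 2 - (Y - T)/7 = 2 + (-Y/7 + T/7) = 2 - Y/7 + T/7)
F(f, h) = h/7
B = -207/28 (B = ((-3*6)*(2 - 1/7*(-3) + (1/7)*6))/8 = (-18*(2 + 3/7 + 6/7))/8 = (-18*23/7)/8 = (1/8)*(-414/7) = -207/28 ≈ -7.3929)
p(j) = -207/28
1/(p(-244) + ((F(56, 136) + (24 + 54*(-80))) - 12433)) = 1/(-207/28 + (((1/7)*136 + (24 + 54*(-80))) - 12433)) = 1/(-207/28 + ((136/7 + (24 - 4320)) - 12433)) = 1/(-207/28 + ((136/7 - 4296) - 12433)) = 1/(-207/28 + (-29936/7 - 12433)) = 1/(-207/28 - 116967/7) = 1/(-468075/28) = -28/468075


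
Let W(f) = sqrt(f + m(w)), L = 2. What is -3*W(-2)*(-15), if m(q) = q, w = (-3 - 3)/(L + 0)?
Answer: 45*I*sqrt(5) ≈ 100.62*I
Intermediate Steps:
w = -3 (w = (-3 - 3)/(2 + 0) = -6/2 = -6*1/2 = -3)
W(f) = sqrt(-3 + f) (W(f) = sqrt(f - 3) = sqrt(-3 + f))
-3*W(-2)*(-15) = -3*sqrt(-3 - 2)*(-15) = -3*I*sqrt(5)*(-15) = 45*I*sqrt(5)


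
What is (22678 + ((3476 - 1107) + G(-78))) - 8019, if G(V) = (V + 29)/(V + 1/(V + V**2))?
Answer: 7977350370/468467 ≈ 17029.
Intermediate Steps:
G(V) = (29 + V)/(V + 1/(V + V**2))
(22678 + ((3476 - 1107) + G(-78))) - 8019 = (22678 + ((3476 - 1107) - 78*(29 + (-78)**2 + 30*(-78))/(1 + (-78)**2 + (-78)**3))) - 8019 = (22678 + (2369 - 78*(29 + 6084 - 2340)/(1 + 6084 - 474552))) - 8019 = (22678 + (2369 - 78*3773/(-468467))) - 8019 = (22678 + (2369 - 78*(-1/468467)*3773)) - 8019 = (22678 + (2369 + 294294/468467)) - 8019 = (22678 + 1110092617/468467) - 8019 = 11733987243/468467 - 8019 = 7977350370/468467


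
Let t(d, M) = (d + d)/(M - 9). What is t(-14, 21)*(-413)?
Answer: 2891/3 ≈ 963.67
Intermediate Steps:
t(d, M) = 2*d/(-9 + M) (t(d, M) = (2*d)/(-9 + M) = 2*d/(-9 + M))
t(-14, 21)*(-413) = (2*(-14)/(-9 + 21))*(-413) = (2*(-14)/12)*(-413) = (2*(-14)*(1/12))*(-413) = -7/3*(-413) = 2891/3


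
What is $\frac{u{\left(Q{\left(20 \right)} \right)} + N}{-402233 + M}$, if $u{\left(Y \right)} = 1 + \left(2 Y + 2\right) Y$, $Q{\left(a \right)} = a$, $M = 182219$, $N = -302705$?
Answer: $\frac{150932}{110007} \approx 1.372$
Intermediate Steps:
$u{\left(Y \right)} = 1 + Y \left(2 + 2 Y\right)$ ($u{\left(Y \right)} = 1 + \left(2 + 2 Y\right) Y = 1 + Y \left(2 + 2 Y\right)$)
$\frac{u{\left(Q{\left(20 \right)} \right)} + N}{-402233 + M} = \frac{\left(1 + 2 \cdot 20 + 2 \cdot 20^{2}\right) - 302705}{-402233 + 182219} = \frac{\left(1 + 40 + 2 \cdot 400\right) - 302705}{-220014} = \left(\left(1 + 40 + 800\right) - 302705\right) \left(- \frac{1}{220014}\right) = \left(841 - 302705\right) \left(- \frac{1}{220014}\right) = \left(-301864\right) \left(- \frac{1}{220014}\right) = \frac{150932}{110007}$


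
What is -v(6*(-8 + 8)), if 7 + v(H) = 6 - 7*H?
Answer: 1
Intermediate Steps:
v(H) = -1 - 7*H (v(H) = -7 + (6 - 7*H) = -1 - 7*H)
-v(6*(-8 + 8)) = -(-1 - 42*(-8 + 8)) = -(-1 - 42*0) = -(-1 - 7*0) = -(-1 + 0) = -1*(-1) = 1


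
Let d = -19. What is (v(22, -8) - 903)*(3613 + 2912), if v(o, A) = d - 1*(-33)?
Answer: -5800725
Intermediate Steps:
v(o, A) = 14 (v(o, A) = -19 - 1*(-33) = -19 + 33 = 14)
(v(22, -8) - 903)*(3613 + 2912) = (14 - 903)*(3613 + 2912) = -889*6525 = -5800725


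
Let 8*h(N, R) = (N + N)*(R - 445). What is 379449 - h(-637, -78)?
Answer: 1184645/4 ≈ 2.9616e+5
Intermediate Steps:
h(N, R) = N*(-445 + R)/4 (h(N, R) = ((N + N)*(R - 445))/8 = ((2*N)*(-445 + R))/8 = (2*N*(-445 + R))/8 = N*(-445 + R)/4)
379449 - h(-637, -78) = 379449 - (-637)*(-445 - 78)/4 = 379449 - (-637)*(-523)/4 = 379449 - 1*333151/4 = 379449 - 333151/4 = 1184645/4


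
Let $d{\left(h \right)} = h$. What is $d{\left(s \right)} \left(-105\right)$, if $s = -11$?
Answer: $1155$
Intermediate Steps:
$d{\left(s \right)} \left(-105\right) = \left(-11\right) \left(-105\right) = 1155$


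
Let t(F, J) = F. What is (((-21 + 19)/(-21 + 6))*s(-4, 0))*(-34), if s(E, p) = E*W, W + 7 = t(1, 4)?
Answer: -544/5 ≈ -108.80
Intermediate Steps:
W = -6 (W = -7 + 1 = -6)
s(E, p) = -6*E (s(E, p) = E*(-6) = -6*E)
(((-21 + 19)/(-21 + 6))*s(-4, 0))*(-34) = (((-21 + 19)/(-21 + 6))*(-6*(-4)))*(-34) = (-2/(-15)*24)*(-34) = (-2*(-1/15)*24)*(-34) = ((2/15)*24)*(-34) = (16/5)*(-34) = -544/5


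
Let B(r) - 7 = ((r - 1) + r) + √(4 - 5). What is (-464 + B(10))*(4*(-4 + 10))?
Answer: -10512 + 24*I ≈ -10512.0 + 24.0*I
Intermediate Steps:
B(r) = 6 + I + 2*r (B(r) = 7 + (((r - 1) + r) + √(4 - 5)) = 7 + (((-1 + r) + r) + √(-1)) = 7 + ((-1 + 2*r) + I) = 7 + (-1 + I + 2*r) = 6 + I + 2*r)
(-464 + B(10))*(4*(-4 + 10)) = (-464 + (6 + I + 2*10))*(4*(-4 + 10)) = (-464 + (6 + I + 20))*(4*6) = (-464 + (26 + I))*24 = (-438 + I)*24 = -10512 + 24*I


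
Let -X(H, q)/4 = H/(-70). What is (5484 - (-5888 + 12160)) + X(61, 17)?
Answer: -27458/35 ≈ -784.51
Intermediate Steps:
X(H, q) = 2*H/35 (X(H, q) = -4*H/(-70) = -4*H*(-1)/70 = -(-2)*H/35 = 2*H/35)
(5484 - (-5888 + 12160)) + X(61, 17) = (5484 - (-5888 + 12160)) + (2/35)*61 = (5484 - 1*6272) + 122/35 = (5484 - 6272) + 122/35 = -788 + 122/35 = -27458/35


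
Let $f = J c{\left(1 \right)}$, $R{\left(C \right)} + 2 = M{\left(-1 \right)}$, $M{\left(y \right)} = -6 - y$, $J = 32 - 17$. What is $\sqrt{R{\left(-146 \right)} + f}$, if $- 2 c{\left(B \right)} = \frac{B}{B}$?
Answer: $\frac{i \sqrt{58}}{2} \approx 3.8079 i$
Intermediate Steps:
$c{\left(B \right)} = - \frac{1}{2}$ ($c{\left(B \right)} = - \frac{B \frac{1}{B}}{2} = \left(- \frac{1}{2}\right) 1 = - \frac{1}{2}$)
$J = 15$
$R{\left(C \right)} = -7$ ($R{\left(C \right)} = -2 - 5 = -7$)
$f = - \frac{15}{2}$ ($f = 15 \left(- \frac{1}{2}\right) = - \frac{15}{2} \approx -7.5$)
$\sqrt{R{\left(-146 \right)} + f} = \sqrt{-7 - \frac{15}{2}} = \sqrt{- \frac{29}{2}} = \frac{i \sqrt{58}}{2}$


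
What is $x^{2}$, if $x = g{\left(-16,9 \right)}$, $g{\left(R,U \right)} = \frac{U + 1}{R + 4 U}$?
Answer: $\frac{1}{4} \approx 0.25$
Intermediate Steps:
$g{\left(R,U \right)} = \frac{1 + U}{R + 4 U}$
$x = \frac{1}{2}$ ($x = \frac{1 + 9}{-16 + 4 \cdot 9} = \frac{1}{-16 + 36} \cdot 10 = \frac{1}{20} \cdot 10 = \frac{1}{2} \approx 0.5$)
$x^{2} = \left(\frac{1}{2}\right)^{2} = \frac{1}{4}$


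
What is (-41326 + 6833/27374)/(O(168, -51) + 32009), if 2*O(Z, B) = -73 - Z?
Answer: -377083697/290971933 ≈ -1.2959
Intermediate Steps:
O(Z, B) = -73/2 - Z/2 (O(Z, B) = (-73 - Z)/2 = -73/2 - Z/2)
(-41326 + 6833/27374)/(O(168, -51) + 32009) = (-41326 + 6833/27374)/((-73/2 - 1/2*168) + 32009) = (-41326 + 6833*(1/27374))/((-73/2 - 84) + 32009) = (-41326 + 6833/27374)/(-241/2 + 32009) = -1131251091/(27374*63777/2) = -1131251091/27374*2/63777 = -377083697/290971933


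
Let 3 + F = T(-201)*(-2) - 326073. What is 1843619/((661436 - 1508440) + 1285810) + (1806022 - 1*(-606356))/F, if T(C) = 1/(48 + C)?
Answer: -34991563262855/10945933613278 ≈ -3.1968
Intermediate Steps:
F = -49889626/153 (F = -3 + (-2/(48 - 201) - 326073) = -3 + (-2/(-153) - 326073) = -3 + (-1/153*(-2) - 326073) = -3 + (2/153 - 326073) = -3 - 49889167/153 = -49889626/153 ≈ -3.2608e+5)
1843619/((661436 - 1508440) + 1285810) + (1806022 - 1*(-606356))/F = 1843619/((661436 - 1508440) + 1285810) + (1806022 - 1*(-606356))/(-49889626/153) = 1843619/(-847004 + 1285810) + (1806022 + 606356)*(-153/49889626) = 1843619/438806 + 2412378*(-153/49889626) = 1843619*(1/438806) - 184546917/24944813 = 1843619/438806 - 184546917/24944813 = -34991563262855/10945933613278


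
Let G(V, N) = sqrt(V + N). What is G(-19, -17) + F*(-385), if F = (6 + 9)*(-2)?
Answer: 11550 + 6*I ≈ 11550.0 + 6.0*I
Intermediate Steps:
F = -30 (F = 15*(-2) = -30)
G(V, N) = sqrt(N + V)
G(-19, -17) + F*(-385) = sqrt(-17 - 19) - 30*(-385) = sqrt(-36) + 11550 = 6*I + 11550 = 11550 + 6*I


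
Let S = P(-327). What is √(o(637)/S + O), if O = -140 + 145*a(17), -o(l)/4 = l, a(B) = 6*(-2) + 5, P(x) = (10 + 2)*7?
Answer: 2*I*√2667/3 ≈ 34.429*I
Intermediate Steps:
P(x) = 84 (P(x) = 12*7 = 84)
S = 84
a(B) = -7 (a(B) = -12 + 5 = -7)
o(l) = -4*l
O = -1155 (O = -140 + 145*(-7) = -140 - 1015 = -1155)
√(o(637)/S + O) = √(-4*637/84 - 1155) = √(-2548*1/84 - 1155) = √(-91/3 - 1155) = √(-3556/3) = 2*I*√2667/3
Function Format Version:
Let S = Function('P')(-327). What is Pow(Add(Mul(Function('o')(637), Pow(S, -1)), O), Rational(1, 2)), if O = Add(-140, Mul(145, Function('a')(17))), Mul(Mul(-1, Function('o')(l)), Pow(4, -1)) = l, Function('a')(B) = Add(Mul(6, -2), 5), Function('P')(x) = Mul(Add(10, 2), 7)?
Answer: Mul(Rational(2, 3), I, Pow(2667, Rational(1, 2))) ≈ Mul(34.429, I)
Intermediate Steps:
Function('P')(x) = 84 (Function('P')(x) = Mul(12, 7) = 84)
S = 84
Function('a')(B) = -7 (Function('a')(B) = Add(-12, 5) = -7)
Function('o')(l) = Mul(-4, l)
O = -1155 (O = Add(-140, Mul(145, -7)) = Add(-140, -1015) = -1155)
Pow(Add(Mul(Function('o')(637), Pow(S, -1)), O), Rational(1, 2)) = Pow(Add(Mul(Mul(-4, 637), Pow(84, -1)), -1155), Rational(1, 2)) = Pow(Add(Mul(-2548, Rational(1, 84)), -1155), Rational(1, 2)) = Pow(Add(Rational(-91, 3), -1155), Rational(1, 2)) = Pow(Rational(-3556, 3), Rational(1, 2)) = Mul(Rational(2, 3), I, Pow(2667, Rational(1, 2)))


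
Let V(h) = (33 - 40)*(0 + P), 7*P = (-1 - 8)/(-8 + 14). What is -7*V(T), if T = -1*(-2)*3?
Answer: -21/2 ≈ -10.500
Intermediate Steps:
T = 6 (T = 2*3 = 6)
P = -3/14 (P = ((-1 - 8)/(-8 + 14))/7 = (-9/6)/7 = (-9*⅙)/7 = (⅐)*(-3/2) = -3/14 ≈ -0.21429)
V(h) = 3/2 (V(h) = (33 - 40)*(0 - 3/14) = -7*(-3/14) = 3/2)
-7*V(T) = -7*3/2 = -21/2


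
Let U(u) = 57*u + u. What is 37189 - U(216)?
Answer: 24661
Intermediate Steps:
U(u) = 58*u
37189 - U(216) = 37189 - 58*216 = 37189 - 1*12528 = 37189 - 12528 = 24661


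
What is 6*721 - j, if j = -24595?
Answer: 28921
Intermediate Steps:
6*721 - j = 6*721 - 1*(-24595) = 4326 + 24595 = 28921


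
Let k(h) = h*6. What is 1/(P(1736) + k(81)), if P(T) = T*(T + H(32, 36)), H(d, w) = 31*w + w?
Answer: 1/5014054 ≈ 1.9944e-7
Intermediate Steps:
H(d, w) = 32*w
k(h) = 6*h
P(T) = T*(1152 + T) (P(T) = T*(T + 32*36) = T*(T + 1152) = T*(1152 + T))
1/(P(1736) + k(81)) = 1/(1736*(1152 + 1736) + 6*81) = 1/(1736*2888 + 486) = 1/(5013568 + 486) = 1/5014054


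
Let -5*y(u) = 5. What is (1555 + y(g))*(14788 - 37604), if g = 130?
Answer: -35456064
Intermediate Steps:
y(u) = -1 (y(u) = -1/5*5 = -1)
(1555 + y(g))*(14788 - 37604) = (1555 - 1)*(14788 - 37604) = 1554*(-22816) = -35456064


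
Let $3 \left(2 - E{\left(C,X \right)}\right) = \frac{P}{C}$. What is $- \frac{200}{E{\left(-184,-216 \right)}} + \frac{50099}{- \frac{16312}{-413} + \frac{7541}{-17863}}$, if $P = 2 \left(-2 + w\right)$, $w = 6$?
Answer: $\frac{47396500555459}{40069088397} \approx 1182.9$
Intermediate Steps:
$P = 8$ ($P = 2 \left(-2 + 6\right) = 2 \cdot 4 = 8$)
$E{\left(C,X \right)} = 2 - \frac{8}{3 C}$ ($E{\left(C,X \right)} = 2 - \frac{8 \frac{1}{C}}{3} = 2 - \frac{8}{3 C}$)
$- \frac{200}{E{\left(-184,-216 \right)}} + \frac{50099}{- \frac{16312}{-413} + \frac{7541}{-17863}} = - \frac{200}{2 - \frac{8}{3 \left(-184\right)}} + \frac{50099}{- \frac{16312}{-413} + \frac{7541}{-17863}} = - \frac{200}{2 - - \frac{1}{69}} + \frac{50099}{\left(-16312\right) \left(- \frac{1}{413}\right) + 7541 \left(- \frac{1}{17863}\right)} = - \frac{200}{2 + \frac{1}{69}} + \frac{50099}{\frac{16312}{413} - \frac{7541}{17863}} = - \frac{200}{\frac{139}{69}} + \frac{50099}{\frac{288266823}{7377419}} = \left(-200\right) \frac{69}{139} + 50099 \cdot \frac{7377419}{288266823} = - \frac{13800}{139} + \frac{369601314481}{288266823} = \frac{47396500555459}{40069088397}$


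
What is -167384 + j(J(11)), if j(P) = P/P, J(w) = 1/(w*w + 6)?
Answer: -167383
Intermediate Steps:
J(w) = 1/(6 + w²) (J(w) = 1/(w² + 6) = 1/(6 + w²))
j(P) = 1
-167384 + j(J(11)) = -167384 + 1 = -167383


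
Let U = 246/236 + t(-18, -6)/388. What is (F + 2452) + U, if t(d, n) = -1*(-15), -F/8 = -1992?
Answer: 420962843/22892 ≈ 18389.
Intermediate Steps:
F = 15936 (F = -8*(-1992) = 15936)
t(d, n) = 15
U = 24747/22892 (U = 246/236 + 15/388 = 246*(1/236) + 15*(1/388) = 123/118 + 15/388 = 24747/22892 ≈ 1.0810)
(F + 2452) + U = (15936 + 2452) + 24747/22892 = 18388 + 24747/22892 = 420962843/22892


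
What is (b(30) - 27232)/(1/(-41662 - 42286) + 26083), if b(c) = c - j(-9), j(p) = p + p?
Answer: -2282042432/2189615683 ≈ -1.0422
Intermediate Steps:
j(p) = 2*p
b(c) = 18 + c (b(c) = c - 2*(-9) = c - 1*(-18) = c + 18 = 18 + c)
(b(30) - 27232)/(1/(-41662 - 42286) + 26083) = ((18 + 30) - 27232)/(1/(-41662 - 42286) + 26083) = (48 - 27232)/(1/(-83948) + 26083) = -27184/(-1/83948 + 26083) = -27184/2189615683/83948 = -27184*83948/2189615683 = -2282042432/2189615683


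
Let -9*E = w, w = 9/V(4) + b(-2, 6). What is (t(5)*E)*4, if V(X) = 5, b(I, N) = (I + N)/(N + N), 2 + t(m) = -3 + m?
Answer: 0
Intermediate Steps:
t(m) = -5 + m (t(m) = -2 + (-3 + m) = -5 + m)
b(I, N) = (I + N)/(2*N) (b(I, N) = (I + N)/((2*N)) = (I + N)*(1/(2*N)) = (I + N)/(2*N))
w = 32/15 (w = 9/5 + (1/2)*(-2 + 6)/6 = 9*(1/5) + (1/2)*(1/6)*4 = 9/5 + 1/3 = 32/15 ≈ 2.1333)
E = -32/135 (E = -1/9*32/15 = -32/135 ≈ -0.23704)
(t(5)*E)*4 = ((-5 + 5)*(-32/135))*4 = (0*(-32/135))*4 = 0*4 = 0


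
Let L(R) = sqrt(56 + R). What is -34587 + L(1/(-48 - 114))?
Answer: -34587 + sqrt(18142)/18 ≈ -34580.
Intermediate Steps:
-34587 + L(1/(-48 - 114)) = -34587 + sqrt(56 + 1/(-48 - 114)) = -34587 + sqrt(56 + 1/(-162)) = -34587 + sqrt(56 - 1/162) = -34587 + sqrt(9071/162) = -34587 + sqrt(18142)/18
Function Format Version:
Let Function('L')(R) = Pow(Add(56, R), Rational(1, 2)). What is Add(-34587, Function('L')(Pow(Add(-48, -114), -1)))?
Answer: Add(-34587, Mul(Rational(1, 18), Pow(18142, Rational(1, 2)))) ≈ -34580.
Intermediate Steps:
Add(-34587, Function('L')(Pow(Add(-48, -114), -1))) = Add(-34587, Pow(Add(56, Pow(Add(-48, -114), -1)), Rational(1, 2))) = Add(-34587, Pow(Add(56, Pow(-162, -1)), Rational(1, 2))) = Add(-34587, Pow(Add(56, Rational(-1, 162)), Rational(1, 2))) = Add(-34587, Pow(Rational(9071, 162), Rational(1, 2))) = Add(-34587, Mul(Rational(1, 18), Pow(18142, Rational(1, 2))))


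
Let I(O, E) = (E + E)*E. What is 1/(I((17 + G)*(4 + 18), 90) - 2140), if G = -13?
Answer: 1/14060 ≈ 7.1124e-5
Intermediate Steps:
I(O, E) = 2*E² (I(O, E) = (2*E)*E = 2*E²)
1/(I((17 + G)*(4 + 18), 90) - 2140) = 1/(2*90² - 2140) = 1/(2*8100 - 2140) = 1/(16200 - 2140) = 1/14060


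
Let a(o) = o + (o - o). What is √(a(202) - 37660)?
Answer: 3*I*√4162 ≈ 193.54*I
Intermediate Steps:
a(o) = o (a(o) = o + 0 = o)
√(a(202) - 37660) = √(202 - 37660) = √(-37458) = 3*I*√4162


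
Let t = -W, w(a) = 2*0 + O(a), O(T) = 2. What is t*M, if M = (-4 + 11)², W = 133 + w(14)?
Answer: -6615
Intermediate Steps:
w(a) = 2 (w(a) = 2*0 + 2 = 0 + 2 = 2)
W = 135 (W = 133 + 2 = 135)
M = 49 (M = 7² = 49)
t = -135 (t = -1*135 = -135)
t*M = -135*49 = -6615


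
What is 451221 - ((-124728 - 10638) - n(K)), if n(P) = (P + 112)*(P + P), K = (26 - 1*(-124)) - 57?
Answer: 624717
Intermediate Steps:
K = 93 (K = (26 + 124) - 57 = 150 - 57 = 93)
n(P) = 2*P*(112 + P) (n(P) = (112 + P)*(2*P) = 2*P*(112 + P))
451221 - ((-124728 - 10638) - n(K)) = 451221 - ((-124728 - 10638) - 2*93*(112 + 93)) = 451221 - (-135366 - 2*93*205) = 451221 - (-135366 - 1*38130) = 451221 - (-135366 - 38130) = 451221 - 1*(-173496) = 451221 + 173496 = 624717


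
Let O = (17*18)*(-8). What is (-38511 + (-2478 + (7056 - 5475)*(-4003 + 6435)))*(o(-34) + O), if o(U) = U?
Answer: -9441535446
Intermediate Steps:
O = -2448 (O = 306*(-8) = -2448)
(-38511 + (-2478 + (7056 - 5475)*(-4003 + 6435)))*(o(-34) + O) = (-38511 + (-2478 + (7056 - 5475)*(-4003 + 6435)))*(-34 - 2448) = (-38511 + (-2478 + 1581*2432))*(-2482) = (-38511 + (-2478 + 3844992))*(-2482) = (-38511 + 3842514)*(-2482) = 3804003*(-2482) = -9441535446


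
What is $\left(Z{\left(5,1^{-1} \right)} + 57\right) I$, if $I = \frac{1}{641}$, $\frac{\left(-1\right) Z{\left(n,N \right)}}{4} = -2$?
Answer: $\frac{65}{641} \approx 0.1014$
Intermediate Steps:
$Z{\left(n,N \right)} = 8$ ($Z{\left(n,N \right)} = \left(-4\right) \left(-2\right) = 8$)
$I = \frac{1}{641} \approx 0.0015601$
$\left(Z{\left(5,1^{-1} \right)} + 57\right) I = \left(8 + 57\right) \frac{1}{641} = 65 \cdot \frac{1}{641} = \frac{65}{641}$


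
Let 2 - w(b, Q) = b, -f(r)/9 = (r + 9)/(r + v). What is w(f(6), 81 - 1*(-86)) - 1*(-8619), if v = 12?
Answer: 17257/2 ≈ 8628.5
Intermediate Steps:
f(r) = -9*(9 + r)/(12 + r) (f(r) = -9*(r + 9)/(r + 12) = -9*(9 + r)/(12 + r))
w(b, Q) = 2 - b
w(f(6), 81 - 1*(-86)) - 1*(-8619) = (2 - 9*(-9 - 1*6)/(12 + 6)) - 1*(-8619) = (2 - 9*(-9 - 6)/18) + 8619 = (2 - 9*(-15)/18) + 8619 = (2 - 1*(-15/2)) + 8619 = (2 + 15/2) + 8619 = 19/2 + 8619 = 17257/2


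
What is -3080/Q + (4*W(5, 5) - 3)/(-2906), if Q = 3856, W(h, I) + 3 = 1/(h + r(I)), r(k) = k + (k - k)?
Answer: -1389716/1750865 ≈ -0.79373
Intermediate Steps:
r(k) = k (r(k) = k + 0 = k)
W(h, I) = -3 + 1/(I + h) (W(h, I) = -3 + 1/(h + I) = -3 + 1/(I + h))
-3080/Q + (4*W(5, 5) - 3)/(-2906) = -3080/3856 + (4*((1 - 3*5 - 3*5)/(5 + 5)) - 3)/(-2906) = -3080*1/3856 + (4*((1 - 15 - 15)/10) - 3)*(-1/2906) = -385/482 + (4*((⅒)*(-29)) - 3)*(-1/2906) = -385/482 + (4*(-29/10) - 3)*(-1/2906) = -385/482 + (-58/5 - 3)*(-1/2906) = -385/482 - 73/5*(-1/2906) = -385/482 + 73/14530 = -1389716/1750865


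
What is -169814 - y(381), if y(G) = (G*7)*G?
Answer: -1185941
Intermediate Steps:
y(G) = 7*G**2 (y(G) = (7*G)*G = 7*G**2)
-169814 - y(381) = -169814 - 7*381**2 = -169814 - 7*145161 = -169814 - 1*1016127 = -169814 - 1016127 = -1185941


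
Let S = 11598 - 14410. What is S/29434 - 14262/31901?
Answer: -254746660/469487017 ≈ -0.54261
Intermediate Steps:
S = -2812
S/29434 - 14262/31901 = -2812/29434 - 14262/31901 = -2812*1/29434 - 14262*1/31901 = -1406/14717 - 14262/31901 = -254746660/469487017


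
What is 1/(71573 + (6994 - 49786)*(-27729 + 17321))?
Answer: 1/445450709 ≈ 2.2449e-9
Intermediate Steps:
1/(71573 + (6994 - 49786)*(-27729 + 17321)) = 1/(71573 - 42792*(-10408)) = 1/(71573 + 445379136) = 1/445450709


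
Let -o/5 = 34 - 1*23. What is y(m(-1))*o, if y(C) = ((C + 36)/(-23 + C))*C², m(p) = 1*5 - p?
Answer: 83160/17 ≈ 4891.8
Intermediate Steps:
m(p) = 5 - p
o = -55 (o = -5*(34 - 1*23) = -5*(34 - 23) = -5*11 = -55)
y(C) = C²*(36 + C)/(-23 + C) (y(C) = ((36 + C)/(-23 + C))*C² = C²*(36 + C)/(-23 + C))
y(m(-1))*o = ((5 - 1*(-1))²*(36 + (5 - 1*(-1)))/(-23 + (5 - 1*(-1))))*(-55) = ((5 + 1)²*(36 + (5 + 1))/(-23 + (5 + 1)))*(-55) = (6²*(36 + 6)/(-23 + 6))*(-55) = (36*42/(-17))*(-55) = (36*(-1/17)*42)*(-55) = -1512/17*(-55) = 83160/17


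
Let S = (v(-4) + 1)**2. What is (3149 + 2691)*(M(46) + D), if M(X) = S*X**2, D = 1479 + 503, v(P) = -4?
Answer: 122791840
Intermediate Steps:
D = 1982
S = 9 (S = (-4 + 1)**2 = (-3)**2 = 9)
M(X) = 9*X**2
(3149 + 2691)*(M(46) + D) = (3149 + 2691)*(9*46**2 + 1982) = 5840*(9*2116 + 1982) = 5840*(19044 + 1982) = 5840*21026 = 122791840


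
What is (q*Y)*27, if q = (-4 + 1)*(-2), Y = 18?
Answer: 2916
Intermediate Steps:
q = 6 (q = -3*(-2) = 6)
(q*Y)*27 = (6*18)*27 = 108*27 = 2916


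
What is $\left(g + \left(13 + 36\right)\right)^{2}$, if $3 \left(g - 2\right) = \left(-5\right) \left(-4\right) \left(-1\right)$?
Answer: $\frac{17689}{9} \approx 1965.4$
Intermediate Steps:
$g = - \frac{14}{3}$ ($g = 2 + \frac{\left(-5\right) \left(-4\right) \left(-1\right)}{3} = 2 + \frac{20 \left(-1\right)}{3} = 2 + \frac{1}{3} \left(-20\right) = 2 - \frac{20}{3} = - \frac{14}{3} \approx -4.6667$)
$\left(g + \left(13 + 36\right)\right)^{2} = \left(- \frac{14}{3} + \left(13 + 36\right)\right)^{2} = \left(- \frac{14}{3} + 49\right)^{2} = \left(\frac{133}{3}\right)^{2} = \frac{17689}{9}$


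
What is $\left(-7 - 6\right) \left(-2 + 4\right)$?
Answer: $-26$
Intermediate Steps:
$\left(-7 - 6\right) \left(-2 + 4\right) = \left(-7 - 6\right) 2 = \left(-13\right) 2 = -26$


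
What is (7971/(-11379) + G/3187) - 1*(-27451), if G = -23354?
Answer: 331738626660/12088291 ≈ 27443.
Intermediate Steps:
(7971/(-11379) + G/3187) - 1*(-27451) = (7971/(-11379) - 23354/3187) - 1*(-27451) = (7971*(-1/11379) - 23354*1/3187) + 27451 = (-2657/3793 - 23354/3187) + 27451 = -97049581/12088291 + 27451 = 331738626660/12088291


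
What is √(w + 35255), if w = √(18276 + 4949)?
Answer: √(35255 + 5*√929) ≈ 188.17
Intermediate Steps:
w = 5*√929 (w = √23225 = 5*√929 ≈ 152.40)
√(w + 35255) = √(5*√929 + 35255) = √(35255 + 5*√929)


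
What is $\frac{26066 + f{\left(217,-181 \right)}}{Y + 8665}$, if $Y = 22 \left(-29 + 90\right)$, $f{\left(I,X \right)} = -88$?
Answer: $\frac{25978}{10007} \approx 2.596$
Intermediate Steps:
$Y = 1342$ ($Y = 22 \cdot 61 = 1342$)
$\frac{26066 + f{\left(217,-181 \right)}}{Y + 8665} = \frac{26066 - 88}{1342 + 8665} = \frac{25978}{10007}$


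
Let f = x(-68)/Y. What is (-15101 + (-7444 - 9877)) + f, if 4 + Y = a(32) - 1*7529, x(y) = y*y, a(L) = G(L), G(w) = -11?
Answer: -30574524/943 ≈ -32423.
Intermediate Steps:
a(L) = -11
x(y) = y**2
Y = -7544 (Y = -4 + (-11 - 1*7529) = -4 + (-11 - 7529) = -4 - 7540 = -7544)
f = -578/943 (f = (-68)**2/(-7544) = 4624*(-1/7544) = -578/943 ≈ -0.61294)
(-15101 + (-7444 - 9877)) + f = (-15101 + (-7444 - 9877)) - 578/943 = (-15101 - 17321) - 578/943 = -32422 - 578/943 = -30574524/943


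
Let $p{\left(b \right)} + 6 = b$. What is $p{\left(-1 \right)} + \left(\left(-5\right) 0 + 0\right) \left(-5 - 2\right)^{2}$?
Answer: $-7$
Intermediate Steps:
$p{\left(b \right)} = -6 + b$
$p{\left(-1 \right)} + \left(\left(-5\right) 0 + 0\right) \left(-5 - 2\right)^{2} = \left(-6 - 1\right) + \left(\left(-5\right) 0 + 0\right) \left(-5 - 2\right)^{2} = -7 + \left(0 + 0\right) \left(-7\right)^{2} = -7 + 0 \cdot 49 = -7 + 0 = -7$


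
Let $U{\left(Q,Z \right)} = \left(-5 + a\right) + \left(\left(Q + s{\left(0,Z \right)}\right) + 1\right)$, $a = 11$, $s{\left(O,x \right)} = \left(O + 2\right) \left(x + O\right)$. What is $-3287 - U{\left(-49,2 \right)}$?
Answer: $-3249$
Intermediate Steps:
$s{\left(O,x \right)} = \left(2 + O\right) \left(O + x\right)$
$U{\left(Q,Z \right)} = 7 + Q + 2 Z$ ($U{\left(Q,Z \right)} = \left(-5 + 11\right) + \left(\left(Q + \left(0^{2} + 2 \cdot 0 + 2 Z + 0 Z\right)\right) + 1\right) = 6 + \left(\left(Q + \left(0 + 0 + 2 Z + 0\right)\right) + 1\right) = 6 + \left(\left(Q + 2 Z\right) + 1\right) = 6 + \left(1 + Q + 2 Z\right) = 7 + Q + 2 Z$)
$-3287 - U{\left(-49,2 \right)} = -3287 - \left(7 - 49 + 2 \cdot 2\right) = -3287 - \left(7 - 49 + 4\right) = -3287 - -38 = -3287 + 38 = -3249$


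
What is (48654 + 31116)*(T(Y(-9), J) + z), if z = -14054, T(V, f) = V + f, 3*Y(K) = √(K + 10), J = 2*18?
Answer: -1118189270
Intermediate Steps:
J = 36
Y(K) = √(10 + K)/3 (Y(K) = √(K + 10)/3 = √(10 + K)/3)
(48654 + 31116)*(T(Y(-9), J) + z) = (48654 + 31116)*((√(10 - 9)/3 + 36) - 14054) = 79770*((√1/3 + 36) - 14054) = 79770*(((⅓)*1 + 36) - 14054) = 79770*((⅓ + 36) - 14054) = 79770*(109/3 - 14054) = 79770*(-42053/3) = -1118189270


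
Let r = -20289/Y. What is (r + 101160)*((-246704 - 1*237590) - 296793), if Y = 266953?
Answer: -21093211624402617/266953 ≈ -7.9015e+10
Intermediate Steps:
r = -20289/266953 ≈ -0.076002
(r + 101160)*((-246704 - 1*237590) - 296793) = (-20289/266953 + 101160)*((-246704 - 1*237590) - 296793) = 27004945191*((-246704 - 237590) - 296793)/266953 = 27004945191*(-484294 - 296793)/266953 = (27004945191/266953)*(-781087) = -21093211624402617/266953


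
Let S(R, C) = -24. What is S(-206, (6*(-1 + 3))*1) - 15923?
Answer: -15947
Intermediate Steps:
S(-206, (6*(-1 + 3))*1) - 15923 = -24 - 15923 = -15947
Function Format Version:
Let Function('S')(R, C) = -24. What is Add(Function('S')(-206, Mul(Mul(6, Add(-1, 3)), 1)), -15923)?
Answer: -15947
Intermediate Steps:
Add(Function('S')(-206, Mul(Mul(6, Add(-1, 3)), 1)), -15923) = Add(-24, -15923) = -15947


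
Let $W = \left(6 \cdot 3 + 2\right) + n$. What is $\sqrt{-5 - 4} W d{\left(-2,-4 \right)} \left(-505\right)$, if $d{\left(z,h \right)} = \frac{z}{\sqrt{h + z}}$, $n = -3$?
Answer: $8585 \sqrt{6} \approx 21029.0$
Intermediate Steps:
$W = 17$ ($W = \left(6 \cdot 3 + 2\right) - 3 = \left(18 + 2\right) - 3 = 20 - 3 = 17$)
$d{\left(z,h \right)} = \frac{z}{\sqrt{h + z}}$
$\sqrt{-5 - 4} W d{\left(-2,-4 \right)} \left(-505\right) = \sqrt{-5 - 4} \cdot 17 \left(- \frac{2}{\sqrt{-4 - 2}}\right) \left(-505\right) = \sqrt{-9} \cdot 17 \left(- \frac{2}{i \sqrt{6}}\right) \left(-505\right) = 3 i 17 \left(- 2 \left(- \frac{i \sqrt{6}}{6}\right)\right) \left(-505\right) = 51 i \frac{i \sqrt{6}}{3} \left(-505\right) = - 17 \sqrt{6} \left(-505\right) = 8585 \sqrt{6}$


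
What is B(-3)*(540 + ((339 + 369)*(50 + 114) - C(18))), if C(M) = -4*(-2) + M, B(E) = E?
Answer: -349878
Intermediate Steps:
C(M) = 8 + M
B(-3)*(540 + ((339 + 369)*(50 + 114) - C(18))) = -3*(540 + ((339 + 369)*(50 + 114) - (8 + 18))) = -3*(540 + (708*164 - 1*26)) = -3*(540 + (116112 - 26)) = -3*(540 + 116086) = -3*116626 = -349878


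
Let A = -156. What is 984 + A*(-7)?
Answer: 2076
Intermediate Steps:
984 + A*(-7) = 984 - 156*(-7) = 984 + 1092 = 2076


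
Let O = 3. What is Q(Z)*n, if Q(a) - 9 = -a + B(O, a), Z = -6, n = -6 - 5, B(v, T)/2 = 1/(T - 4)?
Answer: -814/5 ≈ -162.80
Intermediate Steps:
B(v, T) = 2/(-4 + T) (B(v, T) = 2/(T - 4) = 2/(-4 + T))
n = -11
Q(a) = 9 - a + 2/(-4 + a) (Q(a) = 9 + (-a + 2/(-4 + a)) = 9 - a + 2/(-4 + a))
Q(Z)*n = ((2 + (-4 - 6)*(9 - 1*(-6)))/(-4 - 6))*(-11) = ((2 - 10*(9 + 6))/(-10))*(-11) = -(2 - 10*15)/10*(-11) = -(2 - 150)/10*(-11) = -⅒*(-148)*(-11) = (74/5)*(-11) = -814/5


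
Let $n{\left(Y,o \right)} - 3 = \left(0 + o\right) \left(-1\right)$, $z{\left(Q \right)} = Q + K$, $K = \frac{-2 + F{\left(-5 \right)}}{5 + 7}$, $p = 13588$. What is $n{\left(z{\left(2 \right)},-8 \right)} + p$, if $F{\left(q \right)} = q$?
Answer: $13599$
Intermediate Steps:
$K = - \frac{7}{12}$ ($K = \frac{-2 - 5}{5 + 7} = - \frac{7}{12} \approx -0.58333$)
$z{\left(Q \right)} = - \frac{7}{12} + Q$ ($z{\left(Q \right)} = Q - \frac{7}{12} = - \frac{7}{12} + Q$)
$n{\left(Y,o \right)} = 3 - o$ ($n{\left(Y,o \right)} = 3 + \left(0 + o\right) \left(-1\right) = 3 + o \left(-1\right) = 3 - o$)
$n{\left(z{\left(2 \right)},-8 \right)} + p = \left(3 - -8\right) + 13588 = \left(3 + 8\right) + 13588 = 11 + 13588 = 13599$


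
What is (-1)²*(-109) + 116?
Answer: 7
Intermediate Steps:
(-1)²*(-109) + 116 = 1*(-109) + 116 = -109 + 116 = 7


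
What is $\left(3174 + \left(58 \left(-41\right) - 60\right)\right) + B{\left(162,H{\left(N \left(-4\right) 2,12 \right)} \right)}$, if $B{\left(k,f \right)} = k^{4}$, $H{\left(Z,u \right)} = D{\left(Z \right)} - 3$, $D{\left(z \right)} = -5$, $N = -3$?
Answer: $688748272$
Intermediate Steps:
$H{\left(Z,u \right)} = -8$ ($H{\left(Z,u \right)} = -5 - 3 = -8$)
$\left(3174 + \left(58 \left(-41\right) - 60\right)\right) + B{\left(162,H{\left(N \left(-4\right) 2,12 \right)} \right)} = \left(3174 + \left(58 \left(-41\right) - 60\right)\right) + 162^{4} = \left(3174 - 2438\right) + 688747536 = 736 + 688747536 = 688748272$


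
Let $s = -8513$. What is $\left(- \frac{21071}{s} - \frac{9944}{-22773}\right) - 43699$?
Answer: $- \frac{8471209821596}{193866549} \approx -43696.0$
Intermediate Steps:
$\left(- \frac{21071}{s} - \frac{9944}{-22773}\right) - 43699 = \left(- \frac{21071}{-8513} - \frac{9944}{-22773}\right) - 43699 = \left(\left(-21071\right) \left(- \frac{1}{8513}\right) - - \frac{9944}{22773}\right) - 43699 = \left(\frac{21071}{8513} + \frac{9944}{22773}\right) - 43699 = \frac{564503155}{193866549} - 43699 = - \frac{8471209821596}{193866549}$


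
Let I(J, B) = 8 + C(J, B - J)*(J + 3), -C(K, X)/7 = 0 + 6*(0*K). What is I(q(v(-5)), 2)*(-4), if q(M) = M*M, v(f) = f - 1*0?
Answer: -32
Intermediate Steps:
v(f) = f (v(f) = f + 0 = f)
q(M) = M²
C(K, X) = 0 (C(K, X) = -7*(0 + 6*(0*K)) = -7*(0 + 6*0) = -7*(0 + 0) = -7*0 = 0)
I(J, B) = 8 (I(J, B) = 8 + 0*(J + 3) = 8 + 0*(3 + J) = 8 + 0 = 8)
I(q(v(-5)), 2)*(-4) = 8*(-4) = -32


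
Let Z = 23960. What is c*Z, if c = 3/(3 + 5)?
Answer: 8985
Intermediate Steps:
c = 3/8 ≈ 0.37500
c*Z = (3/8)*23960 = 8985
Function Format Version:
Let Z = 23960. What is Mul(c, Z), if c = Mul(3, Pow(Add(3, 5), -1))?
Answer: 8985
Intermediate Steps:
c = Rational(3, 8) (c = Mul(3, Pow(8, -1)) = Mul(3, Rational(1, 8)) = Rational(3, 8) ≈ 0.37500)
Mul(c, Z) = Mul(Rational(3, 8), 23960) = 8985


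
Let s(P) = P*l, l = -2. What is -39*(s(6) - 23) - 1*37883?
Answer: -36518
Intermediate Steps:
s(P) = -2*P (s(P) = P*(-2) = -2*P)
-39*(s(6) - 23) - 1*37883 = -39*(-2*6 - 23) - 1*37883 = -39*(-12 - 23) - 37883 = -39*(-35) - 37883 = 1365 - 37883 = -36518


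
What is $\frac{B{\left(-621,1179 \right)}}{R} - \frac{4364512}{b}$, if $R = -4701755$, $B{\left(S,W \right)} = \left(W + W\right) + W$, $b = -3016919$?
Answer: $\frac{20510195276057}{14184813992845} \approx 1.4459$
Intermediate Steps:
$B{\left(S,W \right)} = 3 W$ ($B{\left(S,W \right)} = 2 W + W = 3 W$)
$\frac{B{\left(-621,1179 \right)}}{R} - \frac{4364512}{b} = \frac{3 \cdot 1179}{-4701755} - \frac{4364512}{-3016919} = 3537 \left(- \frac{1}{4701755}\right) - - \frac{4364512}{3016919} = - \frac{3537}{4701755} + \frac{4364512}{3016919} = \frac{20510195276057}{14184813992845}$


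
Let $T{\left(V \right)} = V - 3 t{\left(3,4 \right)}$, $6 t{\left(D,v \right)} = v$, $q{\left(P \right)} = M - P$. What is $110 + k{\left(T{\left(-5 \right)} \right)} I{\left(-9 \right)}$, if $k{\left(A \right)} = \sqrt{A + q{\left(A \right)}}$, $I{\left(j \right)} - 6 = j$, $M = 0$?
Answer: $110$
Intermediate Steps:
$q{\left(P \right)} = - P$ ($q{\left(P \right)} = 0 - P = - P$)
$I{\left(j \right)} = 6 + j$
$t{\left(D,v \right)} = \frac{v}{6}$
$T{\left(V \right)} = -2 + V$ ($T{\left(V \right)} = V - 3 \cdot \frac{1}{6} \cdot 4 = V - 2 = -2 + V$)
$k{\left(A \right)} = 0$ ($k{\left(A \right)} = \sqrt{A - A} = \sqrt{0} = 0$)
$110 + k{\left(T{\left(-5 \right)} \right)} I{\left(-9 \right)} = 110 + 0 \left(6 - 9\right) = 110 + 0 \left(-3\right) = 110 + 0 = 110$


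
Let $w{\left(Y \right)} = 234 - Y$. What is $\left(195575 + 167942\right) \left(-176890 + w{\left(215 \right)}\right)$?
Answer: $-64295615307$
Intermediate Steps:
$\left(195575 + 167942\right) \left(-176890 + w{\left(215 \right)}\right) = \left(195575 + 167942\right) \left(-176890 + \left(234 - 215\right)\right) = 363517 \left(-176890 + \left(234 - 215\right)\right) = 363517 \left(-176890 + 19\right) = 363517 \left(-176871\right) = -64295615307$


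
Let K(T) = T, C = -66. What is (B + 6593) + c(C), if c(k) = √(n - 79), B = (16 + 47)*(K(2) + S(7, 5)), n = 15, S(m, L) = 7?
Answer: 7160 + 8*I ≈ 7160.0 + 8.0*I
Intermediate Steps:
B = 567 (B = (16 + 47)*(2 + 7) = 63*9 = 567)
c(k) = 8*I (c(k) = √(15 - 79) = √(-64) = 8*I)
(B + 6593) + c(C) = (567 + 6593) + 8*I = 7160 + 8*I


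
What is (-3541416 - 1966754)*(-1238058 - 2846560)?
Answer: 22498770329060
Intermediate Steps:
(-3541416 - 1966754)*(-1238058 - 2846560) = -5508170*(-4084618) = 22498770329060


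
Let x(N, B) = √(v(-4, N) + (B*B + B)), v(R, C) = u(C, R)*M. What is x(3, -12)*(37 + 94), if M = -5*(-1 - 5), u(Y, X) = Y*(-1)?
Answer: 131*√42 ≈ 848.98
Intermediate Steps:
u(Y, X) = -Y
M = 30 (M = -5*(-6) = 30)
v(R, C) = -30*C (v(R, C) = -C*30 = -30*C)
x(N, B) = √(B + B² - 30*N) (x(N, B) = √(-30*N + (B*B + B)) = √(-30*N + (B² + B)) = √(-30*N + (B + B²)) = √(B + B² - 30*N))
x(3, -12)*(37 + 94) = √(-12 + (-12)² - 30*3)*(37 + 94) = √(-12 + 144 - 90)*131 = √42*131 = 131*√42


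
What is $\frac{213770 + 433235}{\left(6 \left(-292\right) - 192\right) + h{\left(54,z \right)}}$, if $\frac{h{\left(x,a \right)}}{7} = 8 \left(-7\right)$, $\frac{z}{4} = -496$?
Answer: $- \frac{647005}{2336} \approx -276.97$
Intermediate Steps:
$z = -1984$ ($z = 4 \left(-496\right) = -1984$)
$h{\left(x,a \right)} = -392$ ($h{\left(x,a \right)} = 7 \cdot 8 \left(-7\right) = 7 \left(-56\right) = -392$)
$\frac{213770 + 433235}{\left(6 \left(-292\right) - 192\right) + h{\left(54,z \right)}} = \frac{213770 + 433235}{\left(6 \left(-292\right) - 192\right) - 392} = \frac{647005}{\left(-1752 - 192\right) - 392} = \frac{647005}{-1944 - 392} = \frac{647005}{-2336} = 647005 \left(- \frac{1}{2336}\right) = - \frac{647005}{2336}$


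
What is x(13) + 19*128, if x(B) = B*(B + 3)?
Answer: 2640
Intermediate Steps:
x(B) = B*(3 + B)
x(13) + 19*128 = 13*(3 + 13) + 19*128 = 13*16 + 2432 = 208 + 2432 = 2640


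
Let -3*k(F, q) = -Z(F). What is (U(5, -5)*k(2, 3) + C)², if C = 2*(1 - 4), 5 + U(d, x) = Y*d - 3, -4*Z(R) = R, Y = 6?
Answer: 841/9 ≈ 93.444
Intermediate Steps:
Z(R) = -R/4
U(d, x) = -8 + 6*d (U(d, x) = -5 + (6*d - 3) = -5 + (-3 + 6*d) = -8 + 6*d)
C = -6 (C = 2*(-3) = -6)
k(F, q) = -F/12 (k(F, q) = -(-1)*(-F/4)/3 = -F/12)
(U(5, -5)*k(2, 3) + C)² = ((-8 + 6*5)*(-1/12*2) - 6)² = ((-8 + 30)*(-⅙) - 6)² = (22*(-⅙) - 6)² = (-11/3 - 6)² = (-29/3)² = 841/9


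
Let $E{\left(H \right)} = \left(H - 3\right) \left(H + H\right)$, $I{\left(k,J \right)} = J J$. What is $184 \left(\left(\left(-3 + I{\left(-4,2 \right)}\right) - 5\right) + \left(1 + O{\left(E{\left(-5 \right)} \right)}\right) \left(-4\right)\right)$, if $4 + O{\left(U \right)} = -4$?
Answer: $4416$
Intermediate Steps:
$I{\left(k,J \right)} = J^{2}$
$E{\left(H \right)} = 2 H \left(-3 + H\right)$ ($E{\left(H \right)} = \left(-3 + H\right) 2 H = 2 H \left(-3 + H\right)$)
$O{\left(U \right)} = -8$ ($O{\left(U \right)} = -4 - 4 = -8$)
$184 \left(\left(\left(-3 + I{\left(-4,2 \right)}\right) - 5\right) + \left(1 + O{\left(E{\left(-5 \right)} \right)}\right) \left(-4\right)\right) = 184 \left(\left(\left(-3 + 2^{2}\right) - 5\right) + \left(1 - 8\right) \left(-4\right)\right) = 184 \left(\left(\left(-3 + 4\right) - 5\right) - -28\right) = 184 \left(\left(1 - 5\right) + 28\right) = 184 \left(-4 + 28\right) = 184 \cdot 24 = 4416$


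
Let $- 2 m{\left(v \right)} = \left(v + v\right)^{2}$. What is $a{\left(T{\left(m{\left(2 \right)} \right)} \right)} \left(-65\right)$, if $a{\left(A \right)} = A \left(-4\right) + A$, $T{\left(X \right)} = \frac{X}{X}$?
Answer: $195$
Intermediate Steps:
$m{\left(v \right)} = - 2 v^{2}$ ($m{\left(v \right)} = - \frac{\left(v + v\right)^{2}}{2} = - \frac{\left(2 v\right)^{2}}{2} = - \frac{4 v^{2}}{2} = - 2 v^{2}$)
$T{\left(X \right)} = 1$
$a{\left(A \right)} = - 3 A$ ($a{\left(A \right)} = - 4 A + A = - 3 A$)
$a{\left(T{\left(m{\left(2 \right)} \right)} \right)} \left(-65\right) = \left(-3\right) 1 \left(-65\right) = \left(-3\right) \left(-65\right) = 195$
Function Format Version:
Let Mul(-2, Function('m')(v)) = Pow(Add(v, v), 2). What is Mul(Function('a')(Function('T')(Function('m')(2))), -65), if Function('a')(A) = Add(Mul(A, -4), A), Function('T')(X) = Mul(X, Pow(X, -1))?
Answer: 195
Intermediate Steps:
Function('m')(v) = Mul(-2, Pow(v, 2)) (Function('m')(v) = Mul(Rational(-1, 2), Pow(Add(v, v), 2)) = Mul(Rational(-1, 2), Pow(Mul(2, v), 2)) = Mul(Rational(-1, 2), Mul(4, Pow(v, 2))) = Mul(-2, Pow(v, 2)))
Function('T')(X) = 1
Function('a')(A) = Mul(-3, A) (Function('a')(A) = Add(Mul(-4, A), A) = Mul(-3, A))
Mul(Function('a')(Function('T')(Function('m')(2))), -65) = Mul(Mul(-3, 1), -65) = Mul(-3, -65) = 195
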